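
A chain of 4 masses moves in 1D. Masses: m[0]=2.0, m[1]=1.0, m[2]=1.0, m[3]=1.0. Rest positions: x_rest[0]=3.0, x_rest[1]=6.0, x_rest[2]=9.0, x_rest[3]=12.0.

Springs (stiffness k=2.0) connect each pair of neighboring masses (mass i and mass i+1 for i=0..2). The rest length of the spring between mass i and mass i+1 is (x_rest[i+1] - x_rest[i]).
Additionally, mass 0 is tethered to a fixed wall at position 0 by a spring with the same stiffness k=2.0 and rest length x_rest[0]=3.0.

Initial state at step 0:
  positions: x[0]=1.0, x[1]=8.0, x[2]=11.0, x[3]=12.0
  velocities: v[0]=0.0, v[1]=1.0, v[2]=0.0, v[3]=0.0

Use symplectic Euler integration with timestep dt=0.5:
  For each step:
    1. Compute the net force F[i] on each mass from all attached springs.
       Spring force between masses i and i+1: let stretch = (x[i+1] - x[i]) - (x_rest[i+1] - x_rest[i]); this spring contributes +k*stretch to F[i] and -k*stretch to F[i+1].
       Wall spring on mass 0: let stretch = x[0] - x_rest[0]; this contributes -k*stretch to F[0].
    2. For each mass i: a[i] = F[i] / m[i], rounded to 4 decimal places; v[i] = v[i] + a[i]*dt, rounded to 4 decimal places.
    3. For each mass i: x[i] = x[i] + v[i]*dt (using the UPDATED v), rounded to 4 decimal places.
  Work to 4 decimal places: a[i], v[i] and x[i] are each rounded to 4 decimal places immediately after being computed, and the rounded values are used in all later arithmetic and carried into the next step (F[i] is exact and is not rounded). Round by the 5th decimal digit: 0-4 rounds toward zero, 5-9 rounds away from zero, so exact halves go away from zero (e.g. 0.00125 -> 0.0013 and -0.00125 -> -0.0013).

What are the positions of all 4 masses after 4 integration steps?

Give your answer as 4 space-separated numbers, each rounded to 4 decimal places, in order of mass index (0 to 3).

Step 0: x=[1.0000 8.0000 11.0000 12.0000] v=[0.0000 1.0000 0.0000 0.0000]
Step 1: x=[2.5000 6.5000 10.0000 13.0000] v=[3.0000 -3.0000 -2.0000 2.0000]
Step 2: x=[4.3750 4.7500 8.7500 14.0000] v=[3.7500 -3.5000 -2.5000 2.0000]
Step 3: x=[5.2500 4.8125 8.1250 13.8750] v=[1.7500 0.1250 -1.2500 -0.2500]
Step 4: x=[4.7031 6.7500 8.7188 12.3750] v=[-1.0938 3.8750 1.1875 -3.0000]

Answer: 4.7031 6.7500 8.7188 12.3750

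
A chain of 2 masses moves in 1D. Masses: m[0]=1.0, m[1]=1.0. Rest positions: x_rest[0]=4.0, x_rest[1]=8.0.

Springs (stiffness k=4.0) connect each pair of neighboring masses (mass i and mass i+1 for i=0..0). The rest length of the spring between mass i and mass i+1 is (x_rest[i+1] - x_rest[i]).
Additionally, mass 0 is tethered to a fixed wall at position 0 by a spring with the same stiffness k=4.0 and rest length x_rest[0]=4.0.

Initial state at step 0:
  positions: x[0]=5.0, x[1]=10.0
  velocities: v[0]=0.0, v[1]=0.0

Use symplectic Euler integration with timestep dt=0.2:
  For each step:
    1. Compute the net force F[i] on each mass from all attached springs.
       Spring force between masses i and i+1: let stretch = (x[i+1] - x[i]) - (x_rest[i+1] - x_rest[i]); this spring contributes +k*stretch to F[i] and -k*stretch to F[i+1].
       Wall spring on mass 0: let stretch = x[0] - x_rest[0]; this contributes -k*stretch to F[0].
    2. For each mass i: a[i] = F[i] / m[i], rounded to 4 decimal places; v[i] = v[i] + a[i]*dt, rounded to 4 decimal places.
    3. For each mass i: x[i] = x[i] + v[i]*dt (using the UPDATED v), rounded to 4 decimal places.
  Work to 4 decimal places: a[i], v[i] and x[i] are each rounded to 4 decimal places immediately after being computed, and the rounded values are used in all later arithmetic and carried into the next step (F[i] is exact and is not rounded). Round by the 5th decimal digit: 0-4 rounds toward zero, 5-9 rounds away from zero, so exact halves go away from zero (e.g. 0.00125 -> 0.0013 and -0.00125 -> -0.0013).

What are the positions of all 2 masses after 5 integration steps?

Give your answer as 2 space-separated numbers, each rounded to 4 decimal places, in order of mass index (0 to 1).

Answer: 4.4031 8.2947

Derivation:
Step 0: x=[5.0000 10.0000] v=[0.0000 0.0000]
Step 1: x=[5.0000 9.8400] v=[0.0000 -0.8000]
Step 2: x=[4.9744 9.5456] v=[-0.1280 -1.4720]
Step 3: x=[4.8843 9.1598] v=[-0.4506 -1.9290]
Step 4: x=[4.6968 8.7299] v=[-0.9376 -2.1494]
Step 5: x=[4.4031 8.2947] v=[-1.4686 -2.1759]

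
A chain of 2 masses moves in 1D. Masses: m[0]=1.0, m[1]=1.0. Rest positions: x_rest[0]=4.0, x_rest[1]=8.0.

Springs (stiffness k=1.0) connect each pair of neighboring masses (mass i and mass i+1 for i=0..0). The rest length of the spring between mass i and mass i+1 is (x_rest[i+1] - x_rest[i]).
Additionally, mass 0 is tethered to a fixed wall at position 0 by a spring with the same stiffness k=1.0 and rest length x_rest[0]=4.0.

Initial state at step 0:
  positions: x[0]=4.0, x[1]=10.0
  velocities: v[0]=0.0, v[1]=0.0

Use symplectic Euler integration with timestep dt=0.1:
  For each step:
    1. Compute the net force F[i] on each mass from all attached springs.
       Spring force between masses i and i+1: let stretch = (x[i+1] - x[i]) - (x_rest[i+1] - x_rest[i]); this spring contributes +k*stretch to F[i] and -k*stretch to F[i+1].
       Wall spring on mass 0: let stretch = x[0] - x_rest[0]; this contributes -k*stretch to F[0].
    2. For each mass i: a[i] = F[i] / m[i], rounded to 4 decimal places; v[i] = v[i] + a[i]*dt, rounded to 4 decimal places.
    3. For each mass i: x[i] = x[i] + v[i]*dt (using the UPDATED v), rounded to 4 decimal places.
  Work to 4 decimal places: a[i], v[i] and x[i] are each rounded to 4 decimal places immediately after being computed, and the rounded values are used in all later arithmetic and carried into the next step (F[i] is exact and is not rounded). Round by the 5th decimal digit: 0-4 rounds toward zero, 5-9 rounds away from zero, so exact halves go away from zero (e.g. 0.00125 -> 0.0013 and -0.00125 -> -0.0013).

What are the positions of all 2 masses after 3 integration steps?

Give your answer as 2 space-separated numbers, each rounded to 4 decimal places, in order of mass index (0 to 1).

Answer: 4.1170 9.8820

Derivation:
Step 0: x=[4.0000 10.0000] v=[0.0000 0.0000]
Step 1: x=[4.0200 9.9800] v=[0.2000 -0.2000]
Step 2: x=[4.0594 9.9404] v=[0.3940 -0.3960]
Step 3: x=[4.1170 9.8820] v=[0.5762 -0.5841]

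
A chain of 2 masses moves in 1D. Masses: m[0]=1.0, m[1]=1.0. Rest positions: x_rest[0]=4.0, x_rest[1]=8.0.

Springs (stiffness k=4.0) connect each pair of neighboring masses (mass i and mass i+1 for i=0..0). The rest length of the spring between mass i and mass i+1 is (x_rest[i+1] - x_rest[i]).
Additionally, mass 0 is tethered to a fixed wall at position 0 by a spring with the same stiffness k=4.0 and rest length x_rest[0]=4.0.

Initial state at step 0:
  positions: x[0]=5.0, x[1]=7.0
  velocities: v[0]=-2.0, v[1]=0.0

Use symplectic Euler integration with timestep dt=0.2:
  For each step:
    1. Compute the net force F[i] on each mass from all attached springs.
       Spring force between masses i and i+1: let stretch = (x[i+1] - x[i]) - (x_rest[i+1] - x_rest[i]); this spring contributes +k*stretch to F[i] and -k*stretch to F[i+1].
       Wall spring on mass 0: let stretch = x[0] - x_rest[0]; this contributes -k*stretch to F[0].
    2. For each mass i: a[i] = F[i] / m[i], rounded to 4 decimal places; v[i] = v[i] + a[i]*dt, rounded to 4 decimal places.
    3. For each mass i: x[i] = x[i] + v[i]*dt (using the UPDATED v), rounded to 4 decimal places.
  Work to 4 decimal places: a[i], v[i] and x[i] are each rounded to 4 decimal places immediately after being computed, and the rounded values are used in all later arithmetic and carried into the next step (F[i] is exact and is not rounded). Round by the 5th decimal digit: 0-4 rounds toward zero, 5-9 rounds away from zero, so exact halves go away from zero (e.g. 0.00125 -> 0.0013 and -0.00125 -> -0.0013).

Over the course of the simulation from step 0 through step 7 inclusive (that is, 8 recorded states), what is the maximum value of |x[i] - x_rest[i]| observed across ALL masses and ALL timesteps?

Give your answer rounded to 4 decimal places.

Step 0: x=[5.0000 7.0000] v=[-2.0000 0.0000]
Step 1: x=[4.1200 7.3200] v=[-4.4000 1.6000]
Step 2: x=[3.0928 7.7680] v=[-5.1360 2.2400]
Step 3: x=[2.3188 8.1080] v=[-3.8701 1.6998]
Step 4: x=[2.1000 8.1617] v=[-1.0938 0.2684]
Step 5: x=[2.5151 7.8855] v=[2.0756 -1.3810]
Step 6: x=[3.3871 7.3900] v=[4.3598 -2.4773]
Step 7: x=[4.3576 6.8941] v=[4.8524 -2.4796]
Max displacement = 1.9000

Answer: 1.9000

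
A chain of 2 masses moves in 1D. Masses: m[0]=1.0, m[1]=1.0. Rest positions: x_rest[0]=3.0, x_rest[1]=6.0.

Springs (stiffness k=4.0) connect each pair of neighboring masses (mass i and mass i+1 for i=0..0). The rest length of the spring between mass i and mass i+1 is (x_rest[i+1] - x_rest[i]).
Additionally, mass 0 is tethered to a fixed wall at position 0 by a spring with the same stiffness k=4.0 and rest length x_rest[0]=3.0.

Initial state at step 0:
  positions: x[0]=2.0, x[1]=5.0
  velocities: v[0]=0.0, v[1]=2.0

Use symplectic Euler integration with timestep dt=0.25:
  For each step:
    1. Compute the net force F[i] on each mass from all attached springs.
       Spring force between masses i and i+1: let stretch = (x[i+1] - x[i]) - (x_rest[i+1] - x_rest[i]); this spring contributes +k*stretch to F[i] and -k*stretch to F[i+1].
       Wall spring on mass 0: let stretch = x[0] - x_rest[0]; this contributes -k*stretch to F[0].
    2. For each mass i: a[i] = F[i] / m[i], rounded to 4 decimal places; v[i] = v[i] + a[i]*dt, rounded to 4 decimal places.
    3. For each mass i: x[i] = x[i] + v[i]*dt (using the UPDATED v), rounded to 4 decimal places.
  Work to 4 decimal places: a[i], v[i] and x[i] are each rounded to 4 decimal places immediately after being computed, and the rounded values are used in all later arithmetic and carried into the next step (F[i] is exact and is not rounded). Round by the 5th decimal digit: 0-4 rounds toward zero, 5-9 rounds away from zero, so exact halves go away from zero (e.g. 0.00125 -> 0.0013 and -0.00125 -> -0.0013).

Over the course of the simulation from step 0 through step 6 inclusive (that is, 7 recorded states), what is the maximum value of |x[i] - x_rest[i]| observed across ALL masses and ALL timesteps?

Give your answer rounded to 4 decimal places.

Step 0: x=[2.0000 5.0000] v=[0.0000 2.0000]
Step 1: x=[2.2500 5.5000] v=[1.0000 2.0000]
Step 2: x=[2.7500 5.9375] v=[2.0000 1.7500]
Step 3: x=[3.3594 6.3281] v=[2.4375 1.5625]
Step 4: x=[3.8711 6.7266] v=[2.0468 1.5938]
Step 5: x=[4.1289 7.1612] v=[1.0312 1.7383]
Step 6: x=[4.1126 7.5877] v=[-0.0654 1.7060]
Max displacement = 1.5877

Answer: 1.5877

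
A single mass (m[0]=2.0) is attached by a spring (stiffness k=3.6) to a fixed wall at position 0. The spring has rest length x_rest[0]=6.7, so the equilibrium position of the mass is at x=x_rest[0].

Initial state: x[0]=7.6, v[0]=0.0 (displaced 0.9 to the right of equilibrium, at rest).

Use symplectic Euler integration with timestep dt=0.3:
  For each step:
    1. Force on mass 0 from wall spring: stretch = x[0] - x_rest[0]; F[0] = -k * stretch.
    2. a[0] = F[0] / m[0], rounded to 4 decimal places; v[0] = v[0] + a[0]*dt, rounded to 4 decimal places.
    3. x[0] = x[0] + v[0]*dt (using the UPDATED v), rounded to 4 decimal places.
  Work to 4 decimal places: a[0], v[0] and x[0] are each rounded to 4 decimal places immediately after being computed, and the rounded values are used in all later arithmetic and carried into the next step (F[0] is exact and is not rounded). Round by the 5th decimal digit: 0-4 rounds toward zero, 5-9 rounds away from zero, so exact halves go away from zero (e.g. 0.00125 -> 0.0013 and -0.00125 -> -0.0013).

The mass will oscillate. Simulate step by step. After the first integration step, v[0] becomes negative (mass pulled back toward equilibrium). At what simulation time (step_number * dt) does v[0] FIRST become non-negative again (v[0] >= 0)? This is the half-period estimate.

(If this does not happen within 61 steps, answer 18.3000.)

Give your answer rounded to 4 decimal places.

Answer: 2.4000

Derivation:
Step 0: x=[7.6000] v=[0.0000]
Step 1: x=[7.4542] v=[-0.4860]
Step 2: x=[7.1862] v=[-0.8933]
Step 3: x=[6.8394] v=[-1.1559]
Step 4: x=[6.4700] v=[-1.2312]
Step 5: x=[6.1379] v=[-1.1070]
Step 6: x=[5.8969] v=[-0.8035]
Step 7: x=[5.7860] v=[-0.3698]
Step 8: x=[5.8231] v=[0.1238]
First v>=0 after going negative at step 8, time=2.4000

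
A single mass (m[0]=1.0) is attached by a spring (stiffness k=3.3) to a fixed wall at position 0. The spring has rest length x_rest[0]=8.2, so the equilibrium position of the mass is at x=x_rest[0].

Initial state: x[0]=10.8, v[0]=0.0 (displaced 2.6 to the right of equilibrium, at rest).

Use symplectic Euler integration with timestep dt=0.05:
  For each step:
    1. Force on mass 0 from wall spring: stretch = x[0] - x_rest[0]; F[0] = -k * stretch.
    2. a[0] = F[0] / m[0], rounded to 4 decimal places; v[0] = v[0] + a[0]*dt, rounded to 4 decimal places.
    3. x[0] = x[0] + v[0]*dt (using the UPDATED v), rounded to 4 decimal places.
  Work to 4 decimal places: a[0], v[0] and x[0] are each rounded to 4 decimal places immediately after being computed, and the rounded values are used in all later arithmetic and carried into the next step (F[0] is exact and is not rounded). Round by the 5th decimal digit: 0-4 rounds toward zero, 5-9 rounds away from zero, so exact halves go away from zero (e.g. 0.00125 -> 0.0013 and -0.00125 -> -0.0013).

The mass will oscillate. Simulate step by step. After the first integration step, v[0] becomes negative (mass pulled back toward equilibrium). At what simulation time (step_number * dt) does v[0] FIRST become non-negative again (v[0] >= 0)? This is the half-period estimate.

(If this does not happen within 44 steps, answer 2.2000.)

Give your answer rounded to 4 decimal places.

Step 0: x=[10.8000] v=[0.0000]
Step 1: x=[10.7786] v=[-0.4290]
Step 2: x=[10.7359] v=[-0.8545]
Step 3: x=[10.6723] v=[-1.2729]
Step 4: x=[10.5883] v=[-1.6808]
Step 5: x=[10.4846] v=[-2.0749]
Step 6: x=[10.3620] v=[-2.4519]
Step 7: x=[10.2216] v=[-2.8086]
Step 8: x=[10.0645] v=[-3.1422]
Step 9: x=[9.8920] v=[-3.4498]
Step 10: x=[9.7056] v=[-3.7290]
Step 11: x=[9.5067] v=[-3.9774]
Step 12: x=[9.2971] v=[-4.1930]
Step 13: x=[9.0784] v=[-4.3740]
Step 14: x=[8.8525] v=[-4.5189]
Step 15: x=[8.6212] v=[-4.6266]
Step 16: x=[8.3864] v=[-4.6961]
Step 17: x=[8.1501] v=[-4.7269]
Step 18: x=[7.9142] v=[-4.7187]
Step 19: x=[7.6806] v=[-4.6715]
Step 20: x=[7.4513] v=[-4.5858]
Step 21: x=[7.2282] v=[-4.4623]
Step 22: x=[7.0131] v=[-4.3020]
Step 23: x=[6.8078] v=[-4.1062]
Step 24: x=[6.6140] v=[-3.8765]
Step 25: x=[6.4333] v=[-3.6148]
Step 26: x=[6.2671] v=[-3.3233]
Step 27: x=[6.1169] v=[-3.0044]
Step 28: x=[5.9839] v=[-2.6607]
Step 29: x=[5.8692] v=[-2.2950]
Step 30: x=[5.7737] v=[-1.9104]
Step 31: x=[5.6982] v=[-1.5101]
Step 32: x=[5.6433] v=[-1.0973]
Step 33: x=[5.6095] v=[-0.6754]
Step 34: x=[5.5971] v=[-0.2480]
Step 35: x=[5.6062] v=[0.1815]
First v>=0 after going negative at step 35, time=1.7500

Answer: 1.7500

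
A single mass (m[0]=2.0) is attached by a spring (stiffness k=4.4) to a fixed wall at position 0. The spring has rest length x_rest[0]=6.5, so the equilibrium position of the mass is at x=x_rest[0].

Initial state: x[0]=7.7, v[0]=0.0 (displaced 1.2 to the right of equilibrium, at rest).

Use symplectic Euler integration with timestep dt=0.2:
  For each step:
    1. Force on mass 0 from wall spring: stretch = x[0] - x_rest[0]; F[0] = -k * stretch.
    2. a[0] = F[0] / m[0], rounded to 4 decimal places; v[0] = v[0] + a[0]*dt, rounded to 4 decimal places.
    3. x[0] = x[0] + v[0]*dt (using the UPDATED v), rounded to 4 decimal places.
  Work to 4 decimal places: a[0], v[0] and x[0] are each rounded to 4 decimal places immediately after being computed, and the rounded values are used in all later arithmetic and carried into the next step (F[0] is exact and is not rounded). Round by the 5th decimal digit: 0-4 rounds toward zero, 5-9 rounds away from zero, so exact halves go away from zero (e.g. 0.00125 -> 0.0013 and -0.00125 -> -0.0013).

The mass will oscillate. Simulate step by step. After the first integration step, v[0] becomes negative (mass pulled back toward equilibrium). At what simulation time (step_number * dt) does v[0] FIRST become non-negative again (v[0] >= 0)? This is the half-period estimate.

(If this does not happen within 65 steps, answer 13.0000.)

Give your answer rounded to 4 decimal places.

Answer: 2.2000

Derivation:
Step 0: x=[7.7000] v=[0.0000]
Step 1: x=[7.5944] v=[-0.5280]
Step 2: x=[7.3925] v=[-1.0095]
Step 3: x=[7.1121] v=[-1.4022]
Step 4: x=[6.7778] v=[-1.6715]
Step 5: x=[6.4191] v=[-1.7937]
Step 6: x=[6.0675] v=[-1.7581]
Step 7: x=[5.7539] v=[-1.5678]
Step 8: x=[5.5060] v=[-1.2395]
Step 9: x=[5.3456] v=[-0.8021]
Step 10: x=[5.2868] v=[-0.2942]
Step 11: x=[5.3347] v=[0.2396]
First v>=0 after going negative at step 11, time=2.2000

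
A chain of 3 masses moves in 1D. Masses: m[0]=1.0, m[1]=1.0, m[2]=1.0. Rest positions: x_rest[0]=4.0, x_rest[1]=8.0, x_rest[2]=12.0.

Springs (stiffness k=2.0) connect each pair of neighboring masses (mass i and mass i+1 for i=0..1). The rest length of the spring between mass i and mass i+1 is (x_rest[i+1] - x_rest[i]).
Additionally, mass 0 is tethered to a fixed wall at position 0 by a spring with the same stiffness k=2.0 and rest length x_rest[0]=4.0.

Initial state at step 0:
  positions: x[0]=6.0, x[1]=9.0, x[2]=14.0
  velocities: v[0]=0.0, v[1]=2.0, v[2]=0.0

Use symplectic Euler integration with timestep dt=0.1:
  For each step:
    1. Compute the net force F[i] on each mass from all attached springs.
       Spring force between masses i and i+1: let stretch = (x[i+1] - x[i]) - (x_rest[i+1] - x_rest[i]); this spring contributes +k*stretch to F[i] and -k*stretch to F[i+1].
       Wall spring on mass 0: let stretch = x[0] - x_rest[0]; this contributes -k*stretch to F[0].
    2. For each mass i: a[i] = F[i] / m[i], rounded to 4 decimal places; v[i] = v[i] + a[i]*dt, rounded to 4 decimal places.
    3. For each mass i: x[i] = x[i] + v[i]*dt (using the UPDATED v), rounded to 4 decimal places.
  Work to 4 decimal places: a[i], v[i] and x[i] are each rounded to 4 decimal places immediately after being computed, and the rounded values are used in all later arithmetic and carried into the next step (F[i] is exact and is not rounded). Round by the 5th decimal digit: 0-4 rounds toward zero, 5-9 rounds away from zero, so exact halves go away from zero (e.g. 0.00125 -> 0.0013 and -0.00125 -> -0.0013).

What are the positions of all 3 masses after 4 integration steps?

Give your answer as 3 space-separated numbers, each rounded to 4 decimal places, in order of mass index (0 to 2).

Step 0: x=[6.0000 9.0000 14.0000] v=[0.0000 2.0000 0.0000]
Step 1: x=[5.9400 9.2400 13.9800] v=[-0.6000 2.4000 -0.2000]
Step 2: x=[5.8272 9.5088 13.9452] v=[-1.1280 2.6880 -0.3480]
Step 3: x=[5.6715 9.7927 13.9017] v=[-1.5571 2.8390 -0.4353]
Step 4: x=[5.4848 10.0764 13.8560] v=[-1.8672 2.8366 -0.4571]

Answer: 5.4848 10.0764 13.8560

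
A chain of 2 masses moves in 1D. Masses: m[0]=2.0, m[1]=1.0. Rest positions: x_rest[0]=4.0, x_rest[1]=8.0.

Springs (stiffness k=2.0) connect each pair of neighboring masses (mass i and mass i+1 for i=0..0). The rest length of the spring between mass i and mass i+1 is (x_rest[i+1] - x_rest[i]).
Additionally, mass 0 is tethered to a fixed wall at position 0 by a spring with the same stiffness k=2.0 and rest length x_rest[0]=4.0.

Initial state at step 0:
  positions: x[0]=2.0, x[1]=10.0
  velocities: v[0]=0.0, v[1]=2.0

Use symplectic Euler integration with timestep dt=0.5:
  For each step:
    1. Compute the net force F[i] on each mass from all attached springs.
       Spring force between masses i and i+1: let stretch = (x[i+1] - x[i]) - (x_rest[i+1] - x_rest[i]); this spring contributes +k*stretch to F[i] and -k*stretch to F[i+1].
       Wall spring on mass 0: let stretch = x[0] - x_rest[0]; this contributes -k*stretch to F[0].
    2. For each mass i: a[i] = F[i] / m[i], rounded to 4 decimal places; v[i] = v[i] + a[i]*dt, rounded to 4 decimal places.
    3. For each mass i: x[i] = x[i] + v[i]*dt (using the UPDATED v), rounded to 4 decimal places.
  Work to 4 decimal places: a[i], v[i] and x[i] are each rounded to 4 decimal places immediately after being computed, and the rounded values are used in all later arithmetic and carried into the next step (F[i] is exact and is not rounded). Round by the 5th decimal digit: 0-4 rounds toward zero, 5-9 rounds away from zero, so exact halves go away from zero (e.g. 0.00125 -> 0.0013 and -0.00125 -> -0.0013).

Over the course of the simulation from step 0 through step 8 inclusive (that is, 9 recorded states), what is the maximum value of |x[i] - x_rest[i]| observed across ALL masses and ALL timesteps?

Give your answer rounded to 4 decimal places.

Answer: 3.7383

Derivation:
Step 0: x=[2.0000 10.0000] v=[0.0000 2.0000]
Step 1: x=[3.5000 9.0000] v=[3.0000 -2.0000]
Step 2: x=[5.5000 7.2500] v=[4.0000 -3.5000]
Step 3: x=[6.5625 6.6250] v=[2.1250 -1.2500]
Step 4: x=[6.0000 7.9688] v=[-1.1250 2.6875]
Step 5: x=[4.4297 10.3282] v=[-3.1406 4.7187]
Step 6: x=[3.2266 11.7383] v=[-2.4062 2.8202]
Step 7: x=[3.3448 10.8926] v=[0.2364 -1.6915]
Step 8: x=[4.5138 8.2730] v=[2.3379 -5.2393]
Max displacement = 3.7383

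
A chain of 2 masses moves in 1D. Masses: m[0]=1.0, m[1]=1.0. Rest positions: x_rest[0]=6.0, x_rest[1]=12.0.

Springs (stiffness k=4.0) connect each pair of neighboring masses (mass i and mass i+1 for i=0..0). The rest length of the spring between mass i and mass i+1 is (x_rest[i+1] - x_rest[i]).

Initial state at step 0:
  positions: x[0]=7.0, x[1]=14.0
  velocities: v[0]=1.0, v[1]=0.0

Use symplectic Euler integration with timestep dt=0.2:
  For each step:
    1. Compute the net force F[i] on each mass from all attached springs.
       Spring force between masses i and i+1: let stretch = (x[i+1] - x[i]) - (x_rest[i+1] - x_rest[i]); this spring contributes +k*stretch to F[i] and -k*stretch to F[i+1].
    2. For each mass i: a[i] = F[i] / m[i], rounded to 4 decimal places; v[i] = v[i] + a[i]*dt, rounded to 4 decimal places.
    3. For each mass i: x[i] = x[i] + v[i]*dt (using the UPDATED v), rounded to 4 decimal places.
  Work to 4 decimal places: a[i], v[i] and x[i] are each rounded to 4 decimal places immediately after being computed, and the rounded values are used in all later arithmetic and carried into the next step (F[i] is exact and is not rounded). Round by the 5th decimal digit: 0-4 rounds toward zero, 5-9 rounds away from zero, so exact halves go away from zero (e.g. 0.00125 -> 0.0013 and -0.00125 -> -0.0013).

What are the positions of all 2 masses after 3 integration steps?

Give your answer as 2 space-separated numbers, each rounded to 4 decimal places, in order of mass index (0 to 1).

Answer: 8.2026 13.3974

Derivation:
Step 0: x=[7.0000 14.0000] v=[1.0000 0.0000]
Step 1: x=[7.3600 13.8400] v=[1.8000 -0.8000]
Step 2: x=[7.7968 13.6032] v=[2.1840 -1.1840]
Step 3: x=[8.2026 13.3974] v=[2.0291 -1.0291]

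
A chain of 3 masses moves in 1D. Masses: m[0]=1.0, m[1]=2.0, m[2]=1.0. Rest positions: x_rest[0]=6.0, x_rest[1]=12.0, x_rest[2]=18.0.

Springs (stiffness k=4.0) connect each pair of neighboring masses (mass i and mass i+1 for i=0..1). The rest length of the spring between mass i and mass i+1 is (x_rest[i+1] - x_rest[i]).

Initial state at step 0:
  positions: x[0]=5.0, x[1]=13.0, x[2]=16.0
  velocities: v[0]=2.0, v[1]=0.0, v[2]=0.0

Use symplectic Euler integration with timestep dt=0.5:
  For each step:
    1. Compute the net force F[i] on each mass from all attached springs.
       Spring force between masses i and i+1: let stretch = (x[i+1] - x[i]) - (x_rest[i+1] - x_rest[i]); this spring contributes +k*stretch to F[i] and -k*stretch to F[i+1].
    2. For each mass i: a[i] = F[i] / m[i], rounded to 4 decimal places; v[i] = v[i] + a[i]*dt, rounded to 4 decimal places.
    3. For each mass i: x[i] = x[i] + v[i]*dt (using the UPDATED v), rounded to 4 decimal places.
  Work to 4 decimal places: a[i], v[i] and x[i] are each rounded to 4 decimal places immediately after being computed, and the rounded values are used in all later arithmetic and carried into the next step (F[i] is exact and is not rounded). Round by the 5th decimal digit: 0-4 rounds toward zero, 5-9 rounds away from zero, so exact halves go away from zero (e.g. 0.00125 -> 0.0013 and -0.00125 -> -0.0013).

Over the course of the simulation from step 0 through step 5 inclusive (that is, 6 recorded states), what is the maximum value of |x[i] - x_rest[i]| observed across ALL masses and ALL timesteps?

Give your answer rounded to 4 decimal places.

Step 0: x=[5.0000 13.0000 16.0000] v=[2.0000 0.0000 0.0000]
Step 1: x=[8.0000 10.5000 19.0000] v=[6.0000 -5.0000 6.0000]
Step 2: x=[7.5000 11.0000 19.5000] v=[-1.0000 1.0000 1.0000]
Step 3: x=[4.5000 14.0000 17.5000] v=[-6.0000 6.0000 -4.0000]
Step 4: x=[5.0000 14.0000 18.0000] v=[1.0000 0.0000 1.0000]
Step 5: x=[8.5000 11.5000 20.5000] v=[7.0000 -5.0000 5.0000]
Max displacement = 2.5000

Answer: 2.5000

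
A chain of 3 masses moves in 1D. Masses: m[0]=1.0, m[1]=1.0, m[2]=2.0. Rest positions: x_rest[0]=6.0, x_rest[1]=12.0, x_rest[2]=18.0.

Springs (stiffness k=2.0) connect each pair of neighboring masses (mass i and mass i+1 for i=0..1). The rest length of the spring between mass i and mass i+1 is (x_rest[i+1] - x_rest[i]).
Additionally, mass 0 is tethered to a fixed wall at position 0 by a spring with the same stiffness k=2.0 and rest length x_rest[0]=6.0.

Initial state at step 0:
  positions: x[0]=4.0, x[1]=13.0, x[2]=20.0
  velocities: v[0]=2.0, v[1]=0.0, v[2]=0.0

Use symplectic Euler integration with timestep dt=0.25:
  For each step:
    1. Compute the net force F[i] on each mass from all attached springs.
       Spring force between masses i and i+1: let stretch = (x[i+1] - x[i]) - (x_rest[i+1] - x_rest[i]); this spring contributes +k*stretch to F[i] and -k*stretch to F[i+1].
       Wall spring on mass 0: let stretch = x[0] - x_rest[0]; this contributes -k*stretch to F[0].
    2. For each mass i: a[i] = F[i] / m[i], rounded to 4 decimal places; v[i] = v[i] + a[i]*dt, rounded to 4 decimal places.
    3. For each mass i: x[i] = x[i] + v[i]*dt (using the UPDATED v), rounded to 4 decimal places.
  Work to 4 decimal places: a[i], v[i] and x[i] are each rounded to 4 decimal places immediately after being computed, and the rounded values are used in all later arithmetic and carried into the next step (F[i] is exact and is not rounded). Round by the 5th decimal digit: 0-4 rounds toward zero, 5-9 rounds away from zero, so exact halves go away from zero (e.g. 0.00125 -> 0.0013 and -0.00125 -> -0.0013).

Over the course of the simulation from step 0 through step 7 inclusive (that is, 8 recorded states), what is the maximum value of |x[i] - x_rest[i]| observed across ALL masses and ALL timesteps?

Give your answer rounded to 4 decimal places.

Answer: 3.1065

Derivation:
Step 0: x=[4.0000 13.0000 20.0000] v=[2.0000 0.0000 0.0000]
Step 1: x=[5.1250 12.7500 19.9375] v=[4.5000 -1.0000 -0.2500]
Step 2: x=[6.5625 12.4453 19.8008] v=[5.7500 -1.2188 -0.5469]
Step 3: x=[7.9151 12.3247 19.5794] v=[5.4102 -0.4825 -0.8858]
Step 4: x=[8.8295 12.5597 19.2795] v=[3.6575 0.9401 -1.1995]
Step 5: x=[9.1065 13.1684 18.9346] v=[1.1079 2.4349 -1.3795]
Step 6: x=[8.7529 13.9902 18.6043] v=[-1.4144 3.2871 -1.3211]
Step 7: x=[7.9599 14.7341 18.3607] v=[-3.1722 2.9755 -0.9746]
Max displacement = 3.1065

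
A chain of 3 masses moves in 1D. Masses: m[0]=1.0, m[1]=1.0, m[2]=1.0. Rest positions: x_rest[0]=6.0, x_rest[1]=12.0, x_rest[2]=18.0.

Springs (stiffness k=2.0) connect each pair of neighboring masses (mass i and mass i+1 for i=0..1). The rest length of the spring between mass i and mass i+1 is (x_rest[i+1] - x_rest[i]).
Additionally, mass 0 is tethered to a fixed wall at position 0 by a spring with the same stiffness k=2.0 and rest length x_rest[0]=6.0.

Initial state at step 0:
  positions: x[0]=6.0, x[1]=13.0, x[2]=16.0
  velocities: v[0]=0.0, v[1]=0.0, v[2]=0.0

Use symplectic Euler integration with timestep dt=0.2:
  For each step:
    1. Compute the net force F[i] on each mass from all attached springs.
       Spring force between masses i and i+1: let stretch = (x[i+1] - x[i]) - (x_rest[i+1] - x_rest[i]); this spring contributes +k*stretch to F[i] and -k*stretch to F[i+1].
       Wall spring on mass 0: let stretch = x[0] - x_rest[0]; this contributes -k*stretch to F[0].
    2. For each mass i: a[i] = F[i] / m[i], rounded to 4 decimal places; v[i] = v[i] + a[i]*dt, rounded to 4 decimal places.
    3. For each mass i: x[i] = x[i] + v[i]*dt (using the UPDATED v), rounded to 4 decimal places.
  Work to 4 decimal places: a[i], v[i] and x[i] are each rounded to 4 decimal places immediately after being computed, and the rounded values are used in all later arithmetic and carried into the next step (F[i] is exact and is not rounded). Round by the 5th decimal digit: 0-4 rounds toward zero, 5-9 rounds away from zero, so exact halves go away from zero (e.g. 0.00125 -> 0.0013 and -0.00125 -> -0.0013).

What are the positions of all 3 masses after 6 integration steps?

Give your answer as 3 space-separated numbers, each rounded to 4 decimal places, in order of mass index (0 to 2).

Answer: 5.8776 10.2672 18.6240

Derivation:
Step 0: x=[6.0000 13.0000 16.0000] v=[0.0000 0.0000 0.0000]
Step 1: x=[6.0800 12.6800 16.2400] v=[0.4000 -1.6000 1.2000]
Step 2: x=[6.2016 12.1168 16.6752] v=[0.6080 -2.8160 2.1760]
Step 3: x=[6.3003 11.4451 17.2257] v=[0.4934 -3.3587 2.7526]
Step 4: x=[6.3065 10.8242 17.7938] v=[0.0312 -3.1044 2.8404]
Step 5: x=[6.1696 10.3995 18.2843] v=[-0.6843 -2.1236 2.4526]
Step 6: x=[5.8776 10.2672 18.6240] v=[-1.4602 -0.6616 1.6987]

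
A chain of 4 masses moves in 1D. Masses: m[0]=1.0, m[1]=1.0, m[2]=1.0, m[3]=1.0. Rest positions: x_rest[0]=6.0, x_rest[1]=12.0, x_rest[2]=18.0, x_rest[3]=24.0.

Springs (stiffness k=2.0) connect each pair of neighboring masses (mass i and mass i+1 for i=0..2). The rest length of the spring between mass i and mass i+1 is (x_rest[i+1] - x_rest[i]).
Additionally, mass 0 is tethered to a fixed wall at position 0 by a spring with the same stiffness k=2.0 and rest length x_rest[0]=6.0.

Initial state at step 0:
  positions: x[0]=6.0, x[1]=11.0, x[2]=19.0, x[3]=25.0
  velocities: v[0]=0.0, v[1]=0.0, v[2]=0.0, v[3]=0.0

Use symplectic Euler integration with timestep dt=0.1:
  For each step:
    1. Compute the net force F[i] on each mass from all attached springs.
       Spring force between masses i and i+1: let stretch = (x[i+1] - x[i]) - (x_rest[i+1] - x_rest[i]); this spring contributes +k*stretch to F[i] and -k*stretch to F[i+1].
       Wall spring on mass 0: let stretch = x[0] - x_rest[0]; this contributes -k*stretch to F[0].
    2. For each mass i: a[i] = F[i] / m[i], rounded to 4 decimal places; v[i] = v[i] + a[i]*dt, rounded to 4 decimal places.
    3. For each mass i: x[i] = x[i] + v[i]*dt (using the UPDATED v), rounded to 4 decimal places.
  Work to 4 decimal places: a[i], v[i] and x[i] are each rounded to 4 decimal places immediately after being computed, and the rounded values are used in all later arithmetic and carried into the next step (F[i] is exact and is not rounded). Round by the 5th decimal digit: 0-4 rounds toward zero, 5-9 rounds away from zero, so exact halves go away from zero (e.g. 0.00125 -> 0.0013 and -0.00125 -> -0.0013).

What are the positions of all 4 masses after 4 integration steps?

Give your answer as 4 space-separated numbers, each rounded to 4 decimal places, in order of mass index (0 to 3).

Answer: 5.8290 11.5476 18.6406 24.9885

Derivation:
Step 0: x=[6.0000 11.0000 19.0000 25.0000] v=[0.0000 0.0000 0.0000 0.0000]
Step 1: x=[5.9800 11.0600 18.9600 25.0000] v=[-0.2000 0.6000 -0.4000 0.0000]
Step 2: x=[5.9420 11.1764 18.8828 24.9992] v=[-0.3800 1.1640 -0.7720 -0.0080]
Step 3: x=[5.8899 11.3422 18.7738 24.9961] v=[-0.5215 1.6584 -1.0900 -0.0313]
Step 4: x=[5.8290 11.5476 18.6406 24.9885] v=[-0.6090 2.0543 -1.3319 -0.0758]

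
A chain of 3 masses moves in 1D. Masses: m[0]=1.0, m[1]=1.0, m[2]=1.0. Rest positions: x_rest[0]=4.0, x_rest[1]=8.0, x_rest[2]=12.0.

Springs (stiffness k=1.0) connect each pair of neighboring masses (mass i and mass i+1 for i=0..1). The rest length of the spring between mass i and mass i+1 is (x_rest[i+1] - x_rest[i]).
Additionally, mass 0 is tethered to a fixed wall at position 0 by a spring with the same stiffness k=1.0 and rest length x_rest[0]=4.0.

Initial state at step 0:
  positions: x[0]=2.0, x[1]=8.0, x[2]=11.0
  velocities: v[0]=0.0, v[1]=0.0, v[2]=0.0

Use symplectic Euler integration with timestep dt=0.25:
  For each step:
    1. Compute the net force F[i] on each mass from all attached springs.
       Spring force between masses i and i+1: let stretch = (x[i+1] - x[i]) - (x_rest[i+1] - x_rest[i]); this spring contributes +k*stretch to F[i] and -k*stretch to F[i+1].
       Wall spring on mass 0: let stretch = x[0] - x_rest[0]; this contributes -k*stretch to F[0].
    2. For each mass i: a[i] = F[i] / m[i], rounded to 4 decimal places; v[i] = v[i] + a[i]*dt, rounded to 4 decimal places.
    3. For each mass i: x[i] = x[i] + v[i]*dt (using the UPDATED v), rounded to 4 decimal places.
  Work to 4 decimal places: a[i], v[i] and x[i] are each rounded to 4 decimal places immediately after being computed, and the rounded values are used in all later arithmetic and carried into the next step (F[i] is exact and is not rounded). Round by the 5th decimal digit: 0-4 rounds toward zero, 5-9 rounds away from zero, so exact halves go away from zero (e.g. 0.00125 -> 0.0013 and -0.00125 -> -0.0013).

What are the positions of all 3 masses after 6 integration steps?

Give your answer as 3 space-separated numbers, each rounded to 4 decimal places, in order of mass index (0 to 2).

Answer: 4.8517 6.3913 11.4927

Derivation:
Step 0: x=[2.0000 8.0000 11.0000] v=[0.0000 0.0000 0.0000]
Step 1: x=[2.2500 7.8125 11.0625] v=[1.0000 -0.7500 0.2500]
Step 2: x=[2.7070 7.4805 11.1719] v=[1.8281 -1.3281 0.4375]
Step 3: x=[3.2932 7.0809 11.3006] v=[2.3447 -1.5986 0.5147]
Step 4: x=[3.9103 6.7083 11.4156] v=[2.4683 -1.4906 0.4598]
Step 5: x=[4.4579 6.4550 11.4864] v=[2.1902 -1.0133 0.2830]
Step 6: x=[4.8517 6.3913 11.4927] v=[1.5750 -0.2547 0.0252]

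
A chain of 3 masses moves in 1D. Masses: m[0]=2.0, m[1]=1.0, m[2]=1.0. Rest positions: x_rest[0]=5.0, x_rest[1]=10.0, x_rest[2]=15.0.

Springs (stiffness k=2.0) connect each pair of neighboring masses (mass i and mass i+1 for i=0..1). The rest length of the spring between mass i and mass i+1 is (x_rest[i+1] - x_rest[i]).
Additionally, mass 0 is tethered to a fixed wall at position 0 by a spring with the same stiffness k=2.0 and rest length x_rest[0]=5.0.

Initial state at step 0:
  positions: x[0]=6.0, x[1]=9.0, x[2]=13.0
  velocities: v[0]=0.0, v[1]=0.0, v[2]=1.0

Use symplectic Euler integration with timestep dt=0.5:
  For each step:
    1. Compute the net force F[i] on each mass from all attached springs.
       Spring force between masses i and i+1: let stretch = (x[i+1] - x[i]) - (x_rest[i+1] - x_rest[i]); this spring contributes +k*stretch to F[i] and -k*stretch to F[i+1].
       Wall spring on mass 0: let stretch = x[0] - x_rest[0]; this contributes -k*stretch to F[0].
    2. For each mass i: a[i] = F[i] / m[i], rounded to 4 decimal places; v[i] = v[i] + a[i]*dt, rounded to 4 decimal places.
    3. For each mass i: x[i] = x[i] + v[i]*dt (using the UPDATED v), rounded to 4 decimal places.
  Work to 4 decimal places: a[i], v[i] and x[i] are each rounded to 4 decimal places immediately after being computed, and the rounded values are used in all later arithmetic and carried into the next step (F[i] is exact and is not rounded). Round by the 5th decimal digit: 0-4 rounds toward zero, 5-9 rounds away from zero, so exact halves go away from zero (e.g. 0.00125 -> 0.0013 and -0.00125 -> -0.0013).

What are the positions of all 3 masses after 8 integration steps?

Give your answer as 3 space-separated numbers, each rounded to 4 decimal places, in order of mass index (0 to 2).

Answer: 7.0917 11.2182 14.5856

Derivation:
Step 0: x=[6.0000 9.0000 13.0000] v=[0.0000 0.0000 1.0000]
Step 1: x=[5.2500 9.5000 14.0000] v=[-1.5000 1.0000 2.0000]
Step 2: x=[4.2500 10.1250 15.2500] v=[-2.0000 1.2500 2.5000]
Step 3: x=[3.6563 10.3750 16.4375] v=[-1.1875 0.5000 2.3750]
Step 4: x=[3.8282 10.2969 17.0938] v=[0.3437 -0.1562 1.3125]
Step 5: x=[4.6602 10.3829 16.8516] v=[1.6640 0.1720 -0.4844]
Step 6: x=[5.7579 10.8419 15.8751] v=[2.1953 0.9180 -1.9531]
Step 7: x=[6.6871 11.2755 14.8820] v=[1.8584 0.8672 -1.9863]
Step 8: x=[7.0917 11.2182 14.5856] v=[0.8091 -0.1147 -0.5928]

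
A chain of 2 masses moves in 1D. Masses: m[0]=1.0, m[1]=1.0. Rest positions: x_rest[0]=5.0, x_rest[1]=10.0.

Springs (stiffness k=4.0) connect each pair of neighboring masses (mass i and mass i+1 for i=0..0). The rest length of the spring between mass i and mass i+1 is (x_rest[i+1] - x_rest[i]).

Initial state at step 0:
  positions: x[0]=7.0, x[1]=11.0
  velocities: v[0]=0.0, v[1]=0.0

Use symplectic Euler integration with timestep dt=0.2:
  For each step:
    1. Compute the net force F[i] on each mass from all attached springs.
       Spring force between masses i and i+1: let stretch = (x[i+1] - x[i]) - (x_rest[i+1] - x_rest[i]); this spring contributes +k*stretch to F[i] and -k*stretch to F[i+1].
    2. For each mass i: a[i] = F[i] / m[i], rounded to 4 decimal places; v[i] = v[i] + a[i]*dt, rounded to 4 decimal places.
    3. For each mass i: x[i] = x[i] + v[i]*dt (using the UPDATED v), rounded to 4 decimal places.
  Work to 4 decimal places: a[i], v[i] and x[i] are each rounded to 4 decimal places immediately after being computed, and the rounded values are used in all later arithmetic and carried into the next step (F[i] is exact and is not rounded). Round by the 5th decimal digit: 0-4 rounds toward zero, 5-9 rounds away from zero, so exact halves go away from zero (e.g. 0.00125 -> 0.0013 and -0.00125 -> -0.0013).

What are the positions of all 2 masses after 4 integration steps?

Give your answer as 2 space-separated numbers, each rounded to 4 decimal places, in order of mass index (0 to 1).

Step 0: x=[7.0000 11.0000] v=[0.0000 0.0000]
Step 1: x=[6.8400 11.1600] v=[-0.8000 0.8000]
Step 2: x=[6.5712 11.4288] v=[-1.3440 1.3440]
Step 3: x=[6.2796 11.7204] v=[-1.4579 1.4579]
Step 4: x=[6.0585 11.9415] v=[-1.1053 1.1053]

Answer: 6.0585 11.9415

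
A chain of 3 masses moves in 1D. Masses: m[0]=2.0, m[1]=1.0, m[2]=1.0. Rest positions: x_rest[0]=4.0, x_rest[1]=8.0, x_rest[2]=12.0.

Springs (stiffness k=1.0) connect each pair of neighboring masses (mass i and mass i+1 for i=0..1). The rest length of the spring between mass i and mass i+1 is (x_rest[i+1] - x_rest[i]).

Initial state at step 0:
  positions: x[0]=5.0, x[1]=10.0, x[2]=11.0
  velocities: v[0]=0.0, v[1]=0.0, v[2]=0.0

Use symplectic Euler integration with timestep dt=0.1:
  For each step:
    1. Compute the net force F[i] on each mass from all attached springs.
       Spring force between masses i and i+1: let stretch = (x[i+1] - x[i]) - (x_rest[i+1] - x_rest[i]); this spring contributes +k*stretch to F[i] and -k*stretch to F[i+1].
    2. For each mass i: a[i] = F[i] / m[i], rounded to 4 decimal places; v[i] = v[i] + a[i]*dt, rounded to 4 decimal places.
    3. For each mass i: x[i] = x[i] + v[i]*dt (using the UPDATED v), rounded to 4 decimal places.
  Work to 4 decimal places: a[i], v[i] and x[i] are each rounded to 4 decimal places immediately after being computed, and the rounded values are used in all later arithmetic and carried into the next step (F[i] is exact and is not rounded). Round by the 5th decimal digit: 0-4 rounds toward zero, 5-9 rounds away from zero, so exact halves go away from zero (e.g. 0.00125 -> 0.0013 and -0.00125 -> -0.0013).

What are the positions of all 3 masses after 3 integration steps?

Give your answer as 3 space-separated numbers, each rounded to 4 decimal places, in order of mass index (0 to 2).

Step 0: x=[5.0000 10.0000 11.0000] v=[0.0000 0.0000 0.0000]
Step 1: x=[5.0050 9.9600 11.0300] v=[0.0500 -0.4000 0.3000]
Step 2: x=[5.0148 9.8812 11.0893] v=[0.0978 -0.7885 0.5930]
Step 3: x=[5.0289 9.7658 11.1765] v=[0.1411 -1.1543 0.8722]

Answer: 5.0289 9.7658 11.1765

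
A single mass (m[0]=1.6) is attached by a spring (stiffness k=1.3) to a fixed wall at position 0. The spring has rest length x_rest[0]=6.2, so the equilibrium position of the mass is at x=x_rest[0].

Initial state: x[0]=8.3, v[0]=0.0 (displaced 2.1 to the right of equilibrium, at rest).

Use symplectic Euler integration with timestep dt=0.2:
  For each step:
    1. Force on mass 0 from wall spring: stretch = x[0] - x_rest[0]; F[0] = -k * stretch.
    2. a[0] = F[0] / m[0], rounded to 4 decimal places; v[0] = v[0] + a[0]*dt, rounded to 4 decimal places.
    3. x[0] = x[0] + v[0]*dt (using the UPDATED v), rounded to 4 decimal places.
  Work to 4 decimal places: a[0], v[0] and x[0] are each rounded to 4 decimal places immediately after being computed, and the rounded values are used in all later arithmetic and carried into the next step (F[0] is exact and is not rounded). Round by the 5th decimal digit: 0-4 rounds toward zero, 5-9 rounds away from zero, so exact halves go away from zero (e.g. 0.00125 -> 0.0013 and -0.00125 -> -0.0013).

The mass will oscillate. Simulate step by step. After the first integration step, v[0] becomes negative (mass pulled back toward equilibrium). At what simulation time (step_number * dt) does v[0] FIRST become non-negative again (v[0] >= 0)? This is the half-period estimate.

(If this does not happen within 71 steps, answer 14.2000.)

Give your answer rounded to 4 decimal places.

Step 0: x=[8.3000] v=[0.0000]
Step 1: x=[8.2317] v=[-0.3413]
Step 2: x=[8.0974] v=[-0.6715]
Step 3: x=[7.9014] v=[-0.9798]
Step 4: x=[7.6501] v=[-1.2563]
Step 5: x=[7.3517] v=[-1.4919]
Step 6: x=[7.0159] v=[-1.6791]
Step 7: x=[6.6536] v=[-1.8117]
Step 8: x=[6.2765] v=[-1.8854]
Step 9: x=[5.8969] v=[-1.8978]
Step 10: x=[5.5272] v=[-1.8485]
Step 11: x=[5.1794] v=[-1.7392]
Step 12: x=[4.8647] v=[-1.5734]
Step 13: x=[4.5934] v=[-1.3564]
Step 14: x=[4.3743] v=[-1.0953]
Step 15: x=[4.2146] v=[-0.7986]
Step 16: x=[4.1194] v=[-0.4760]
Step 17: x=[4.0918] v=[-0.1379]
Step 18: x=[4.1327] v=[0.2047]
First v>=0 after going negative at step 18, time=3.6000

Answer: 3.6000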